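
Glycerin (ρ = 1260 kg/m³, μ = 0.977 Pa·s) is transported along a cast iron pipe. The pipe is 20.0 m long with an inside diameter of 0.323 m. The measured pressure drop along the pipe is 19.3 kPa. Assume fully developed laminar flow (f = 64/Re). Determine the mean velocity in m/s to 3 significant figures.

V ≈ 3.22 m/s

For laminar flow, f = 64/Re with Re = ρVD/μ, so Darcy-Weisbach reduces to ΔP = 32μLV/D². Solving for V: V = ΔP·D²/(32μL) = 1.93e+04·(0.323)²/(32·0.977·20) = 3.22 m/s.
Check: Re = ρVD/μ = 1260·3.22·0.323/0.977 = 1341 < 2300, so the laminar assumption holds.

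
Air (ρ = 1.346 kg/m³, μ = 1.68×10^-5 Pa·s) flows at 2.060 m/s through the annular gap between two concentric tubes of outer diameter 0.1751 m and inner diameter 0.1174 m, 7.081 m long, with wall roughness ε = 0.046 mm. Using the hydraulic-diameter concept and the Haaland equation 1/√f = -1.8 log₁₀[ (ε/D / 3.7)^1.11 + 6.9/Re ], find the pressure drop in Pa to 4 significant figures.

ΔP ≈ 11.32 Pa

Hydraulic diameter D_h = 4A/P = D_o - D_i = 0.1751 - 0.1174 = 0.0577 m.
Re = ρVD_h/μ = 1.346·2.06·0.0577/1.68e-05 = 9523.
ε/D_h = 4.6e-05/0.0577 = 0.000797; Haaland gives 1/√f = -1.8 log₁₀[8.51e-05+0.000725] = 5.565, so f = 0.03229.
ΔP = f(L/D_h)(ρV²/2) = 0.03229·7.081/0.0577·2.856 = 11.32 Pa.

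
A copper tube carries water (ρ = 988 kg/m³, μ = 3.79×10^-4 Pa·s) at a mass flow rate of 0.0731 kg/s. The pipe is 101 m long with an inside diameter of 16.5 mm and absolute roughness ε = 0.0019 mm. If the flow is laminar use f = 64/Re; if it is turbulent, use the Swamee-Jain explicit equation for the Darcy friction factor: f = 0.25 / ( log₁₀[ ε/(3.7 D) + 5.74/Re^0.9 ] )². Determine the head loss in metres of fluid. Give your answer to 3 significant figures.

h_f ≈ 1.05 m

A = πD²/4 = π(0.0165)²/4 = 0.0002138 m²; mean velocity V = ṁ/(ρA) = 0.0731/(988 · 0.0002138) = 0.346 m/s.
Reynolds number Re = ρVD/μ = 988 · 0.346 · 0.0165 / 0.000379 = 1.488e+04.
Re > 4000 → turbulent. Relative roughness ε/D = 1.9e-06/0.0165 = 0.000115. Swamee-Jain: f = 0.25/(log₁₀[0.000115/3.7 + 5.74/1.488e+04^0.9])² = 0.25/(log₁₀[3.11e-05 + 0.00101])² = 0.25/(-2.983)² = 0.02809.
Darcy-Weisbach: ΔP = f(L/D)(ρV²/2) = 0.02809·(101/0.0165)·(988·0.346²/2) = 0.02809·6121·59.15 = 1.017e+04 Pa.
Head loss h_f = ΔP/(ρg) = 1.017e+04/(988·9.81) = 1.05 m.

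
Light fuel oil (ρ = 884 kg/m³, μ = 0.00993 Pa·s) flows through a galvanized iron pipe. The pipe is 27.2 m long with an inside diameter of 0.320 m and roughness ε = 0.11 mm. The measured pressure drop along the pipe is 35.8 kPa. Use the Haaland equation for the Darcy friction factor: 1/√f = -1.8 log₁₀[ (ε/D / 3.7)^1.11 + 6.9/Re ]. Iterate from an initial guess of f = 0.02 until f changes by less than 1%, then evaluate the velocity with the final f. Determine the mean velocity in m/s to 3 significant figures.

V ≈ 7.34 m/s

Rearranging Darcy-Weisbach: V = √(2·ΔP·D/(f·L·ρ)). With ε/D = 0.00011/0.32 = 0.000344, iterate starting from f = 0.02:
  f = 0.02 → V = √(2·3.58e+04·0.32/(0.02·27.2·884)) = 6.902 m/s; Re = ρVD/μ = 1.966e+05; f → 0.0178
  f = 0.0178 → V = 7.316 m/s; Re = 2.084e+05; f → 0.01769
Converged (Δf/f < 1%). With the final f = 0.01769: V = √(2·3.58e+04·0.32/(0.01769·27.2·884)) = 7.339 m/s.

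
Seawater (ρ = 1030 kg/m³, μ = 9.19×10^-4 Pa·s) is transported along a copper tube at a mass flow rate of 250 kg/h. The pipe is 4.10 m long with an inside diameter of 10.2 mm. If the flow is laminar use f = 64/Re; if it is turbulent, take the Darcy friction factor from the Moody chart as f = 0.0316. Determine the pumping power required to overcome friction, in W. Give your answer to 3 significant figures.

ṁ = 250 kg/h = 250/3600 = 0.06944 kg/s.
A = πD²/4 = π(0.0102)²/4 = 8.171e-05 m²; mean velocity V = ṁ/(ρA) = 0.06944/(1030 · 8.171e-05) = 0.8251 m/s.
Reynolds number Re = ρVD/μ = 1030 · 0.8251 · 0.0102 / 0.000919 = 9433.
Re > 4000 → turbulent; use the Moody-chart value f = 0.0316.
Darcy-Weisbach: ΔP = f(L/D)(ρV²/2) = 0.0316·(4.1/0.0102)·(1030·0.8251²/2) = 0.0316·402·350.6 = 4453 Pa.
Q = ṁ/ρ = 0.06944/1030 = 6.742e-05 m³/s.
Pumping power P = QΔP = 6.742e-05·4453 = 0.3003 W = 0.300 W.

P ≈ 0.300 W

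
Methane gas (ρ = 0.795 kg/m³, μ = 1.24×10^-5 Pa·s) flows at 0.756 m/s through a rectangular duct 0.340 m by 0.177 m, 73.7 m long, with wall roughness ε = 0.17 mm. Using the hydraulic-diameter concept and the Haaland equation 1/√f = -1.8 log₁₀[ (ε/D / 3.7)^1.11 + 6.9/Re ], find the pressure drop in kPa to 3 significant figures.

ΔP ≈ 0.00222 kPa

Hydraulic diameter D_h = 4A/P = 4·(0.34·0.177)/(2·(0.34+0.177)) = 0.2407/1.034 = 0.2328 m.
Re = ρVD_h/μ = 0.795·0.756·0.2328/1.24e-05 = 1.128e+04.
ε/D_h = 0.00017/0.2328 = 0.00073; Haaland gives 1/√f = -1.8 log₁₀[7.72e-05+0.000611] = 5.692, so f = 0.03087.
ΔP = f(L/D_h)(ρV²/2) = 0.03087·73.7/0.2328·0.2272 = 2.22 Pa.
ΔP = 0.00222 kPa.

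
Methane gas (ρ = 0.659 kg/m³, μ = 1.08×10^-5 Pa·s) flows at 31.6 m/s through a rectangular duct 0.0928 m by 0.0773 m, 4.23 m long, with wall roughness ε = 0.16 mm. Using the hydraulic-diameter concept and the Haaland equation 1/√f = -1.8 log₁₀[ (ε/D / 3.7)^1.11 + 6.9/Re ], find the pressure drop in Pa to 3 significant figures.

Hydraulic diameter D_h = 4A/P = 4·(0.0928·0.0773)/(2·(0.0928+0.0773)) = 0.02869/0.3402 = 0.08434 m.
Re = ρVD_h/μ = 0.659·31.6·0.08434/1.08e-05 = 1.626e+05.
ε/D_h = 0.00016/0.08434 = 0.0019; Haaland gives 1/√f = -1.8 log₁₀[0.000223+4.24e-05] = 6.437, so f = 0.02413.
ΔP = f(L/D_h)(ρV²/2) = 0.02413·4.23/0.08434·329 = 398.2 Pa.

ΔP ≈ 398 Pa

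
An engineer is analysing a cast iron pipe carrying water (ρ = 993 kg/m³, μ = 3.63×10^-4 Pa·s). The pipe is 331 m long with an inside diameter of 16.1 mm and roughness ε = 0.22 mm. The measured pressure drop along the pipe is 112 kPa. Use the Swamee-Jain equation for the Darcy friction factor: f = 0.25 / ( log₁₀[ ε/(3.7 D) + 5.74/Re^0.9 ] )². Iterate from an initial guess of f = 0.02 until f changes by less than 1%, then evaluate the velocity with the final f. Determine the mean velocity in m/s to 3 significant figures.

Rearranging Darcy-Weisbach: V = √(2·ΔP·D/(f·L·ρ)). With ε/D = 0.00022/0.0161 = 0.0137, iterate starting from f = 0.02:
  f = 0.02 → V = √(2·1.12e+05·0.0161/(0.02·331·993)) = 0.7407 m/s; Re = ρVD/μ = 3.262e+04; f → 0.04422
  f = 0.04422 → V = 0.4981 m/s; Re = 2.194e+04; f → 0.04503
  f = 0.04503 → V = 0.4936 m/s; Re = 2.174e+04; f → 0.04506
Converged (Δf/f < 1%). With the final f = 0.04506: V = √(2·1.12e+05·0.0161/(0.04506·331·993)) = 0.4935 m/s.

V ≈ 0.493 m/s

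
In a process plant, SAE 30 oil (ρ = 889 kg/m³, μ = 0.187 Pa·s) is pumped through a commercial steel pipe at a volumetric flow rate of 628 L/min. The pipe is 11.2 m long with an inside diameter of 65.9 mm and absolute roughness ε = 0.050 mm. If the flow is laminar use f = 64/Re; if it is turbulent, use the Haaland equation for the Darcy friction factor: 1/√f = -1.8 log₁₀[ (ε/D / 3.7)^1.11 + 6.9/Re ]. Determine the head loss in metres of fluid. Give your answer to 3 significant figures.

Q = 628 L/min = 628/60000 = 0.01047 m³/s.
Cross-sectional area A = πD²/4 = π(0.0659)²/4 = 0.003411 m²; mean velocity V = Q/A = 0.01047/0.003411 = 3.069 m/s.
Reynolds number Re = ρVD/μ = 889 · 3.069 · 0.0659 / 0.187 = 961.4.
Re < 2300 → laminar flow, so f = 64/Re = 64/961.4 = 0.06657 (the turbulent correlation is not needed).
Darcy-Weisbach: ΔP = f(L/D)(ρV²/2) = 0.06657·(11.2/0.0659)·(889·3.069²/2) = 0.06657·170·4186 = 4.736e+04 Pa.
Head loss h_f = ΔP/(ρg) = 4.736e+04/(889·9.81) = 5.43 m.

h_f ≈ 5.43 m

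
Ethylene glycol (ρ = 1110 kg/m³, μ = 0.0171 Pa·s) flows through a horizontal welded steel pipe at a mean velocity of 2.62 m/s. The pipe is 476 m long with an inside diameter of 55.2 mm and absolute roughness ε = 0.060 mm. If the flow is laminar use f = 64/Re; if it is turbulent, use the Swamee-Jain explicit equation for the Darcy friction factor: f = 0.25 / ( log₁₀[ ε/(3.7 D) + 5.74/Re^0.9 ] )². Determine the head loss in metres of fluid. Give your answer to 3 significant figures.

h_f ≈ 100 m

Reynolds number Re = ρVD/μ = 1110 · 2.62 · 0.0552 / 0.0171 = 9388.
Re > 4000 → turbulent. Relative roughness ε/D = 6e-05/0.0552 = 0.00109. Swamee-Jain: f = 0.25/(log₁₀[0.00109/3.7 + 5.74/9388^0.9])² = 0.25/(log₁₀[0.000294 + 0.00153])² = 0.25/(-2.74)² = 0.0333.
Darcy-Weisbach: ΔP = f(L/D)(ρV²/2) = 0.0333·(476/0.0552)·(1110·2.62²/2) = 0.0333·8623·3810 = 1.094e+06 Pa.
Head loss h_f = ΔP/(ρg) = 1.094e+06/(1110·9.81) = 100 m.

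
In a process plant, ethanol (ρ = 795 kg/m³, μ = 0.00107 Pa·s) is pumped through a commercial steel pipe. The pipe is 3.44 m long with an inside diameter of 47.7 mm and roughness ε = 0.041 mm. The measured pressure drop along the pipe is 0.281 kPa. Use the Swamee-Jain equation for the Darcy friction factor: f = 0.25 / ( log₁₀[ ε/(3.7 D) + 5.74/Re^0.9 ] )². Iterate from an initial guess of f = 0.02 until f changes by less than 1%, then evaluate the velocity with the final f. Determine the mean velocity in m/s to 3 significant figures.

V ≈ 0.597 m/s

Rearranging Darcy-Weisbach: V = √(2·ΔP·D/(f·L·ρ)). With ε/D = 4.1e-05/0.0477 = 0.00086, iterate starting from f = 0.02:
  f = 0.02 → V = √(2·281·0.0477/(0.02·3.44·795)) = 0.7001 m/s; Re = ρVD/μ = 2.481e+04; f → 0.02668
  f = 0.02668 → V = 0.6061 m/s; Re = 2.148e+04; f → 0.02743
  f = 0.02743 → V = 0.5978 m/s; Re = 2.119e+04; f → 0.0275
Converged (Δf/f < 1%). With the final f = 0.0275: V = √(2·281·0.0477/(0.0275·3.44·795)) = 0.597 m/s.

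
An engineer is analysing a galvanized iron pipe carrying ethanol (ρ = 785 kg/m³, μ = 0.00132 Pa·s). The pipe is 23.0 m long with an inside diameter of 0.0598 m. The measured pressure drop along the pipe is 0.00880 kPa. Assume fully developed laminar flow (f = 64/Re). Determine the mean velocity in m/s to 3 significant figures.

V ≈ 0.0324 m/s

For laminar flow, f = 64/Re with Re = ρVD/μ, so Darcy-Weisbach reduces to ΔP = 32μLV/D². Solving for V: V = ΔP·D²/(32μL) = 8.8·(0.0598)²/(32·0.00132·23) = 0.03239 m/s.
Check: Re = ρVD/μ = 785·0.03239·0.0598/0.00132 = 1152 < 2300, so the laminar assumption holds.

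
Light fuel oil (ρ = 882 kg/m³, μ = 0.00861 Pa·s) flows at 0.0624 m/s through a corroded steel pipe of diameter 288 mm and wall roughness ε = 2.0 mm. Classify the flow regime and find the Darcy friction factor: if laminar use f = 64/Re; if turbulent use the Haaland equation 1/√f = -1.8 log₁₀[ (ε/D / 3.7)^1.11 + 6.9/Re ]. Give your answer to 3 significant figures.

f ≈ 0.0348

Re = ρVD/μ = 882·0.0624·0.288/0.00861 = 1841.
Re < 2300 → laminar, so f = 64/Re = 0.03476 (roughness is irrelevant in laminar flow).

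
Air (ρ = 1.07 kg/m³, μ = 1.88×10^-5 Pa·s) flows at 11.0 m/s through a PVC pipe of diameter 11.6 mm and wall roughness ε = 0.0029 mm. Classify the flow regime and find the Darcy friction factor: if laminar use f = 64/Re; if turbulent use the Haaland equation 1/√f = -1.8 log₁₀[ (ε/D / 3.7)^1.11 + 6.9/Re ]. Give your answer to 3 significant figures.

Re = ρVD/μ = 1.07·11·0.0116/1.88e-05 = 7262.
Re > 4000 → turbulent. ε/D = 2.9e-06/0.0116 = 0.00025; Haaland: 1/√f = -1.8 log₁₀[2.35e-05 + 0.00095] = 5.421, so f = 0.03403.

f ≈ 0.0340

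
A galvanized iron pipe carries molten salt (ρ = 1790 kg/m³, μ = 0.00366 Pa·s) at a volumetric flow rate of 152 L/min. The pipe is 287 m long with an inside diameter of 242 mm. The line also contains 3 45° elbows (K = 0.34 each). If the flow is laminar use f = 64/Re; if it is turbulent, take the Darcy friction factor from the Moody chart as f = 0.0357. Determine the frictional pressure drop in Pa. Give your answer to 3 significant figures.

Q = 152 L/min = 152/60000 = 0.002533 m³/s.
Cross-sectional area A = πD²/4 = π(0.242)²/4 = 0.046 m²; mean velocity V = Q/A = 0.002533/0.046 = 0.05508 m/s.
Reynolds number Re = ρVD/μ = 1790 · 0.05508 · 0.242 / 0.00366 = 6519.
Re > 4000 → turbulent; use the Moody-chart value f = 0.0357.
Total minor-loss coefficient ΣK = 3·0.34 = 1.02.
ΔP = [f·L/D + ΣK]·(ρV²/2) = [0.0357·287/0.242 + 1.02]·(1790·0.05508²/2) = [42.34 + 1.02]·2.715 = 117.7 Pa.

ΔP ≈ 118 Pa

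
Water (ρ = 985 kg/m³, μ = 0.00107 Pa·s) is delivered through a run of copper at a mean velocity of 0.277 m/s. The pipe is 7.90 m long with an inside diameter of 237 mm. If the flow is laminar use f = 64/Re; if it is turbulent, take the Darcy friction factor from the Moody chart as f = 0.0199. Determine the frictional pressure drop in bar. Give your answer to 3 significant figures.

Reynolds number Re = ρVD/μ = 985 · 0.277 · 0.237 / 0.00107 = 6.043e+04.
Re > 4000 → turbulent; use the Moody-chart value f = 0.0199.
Darcy-Weisbach: ΔP = f(L/D)(ρV²/2) = 0.0199·(7.9/0.237)·(985·0.277²/2) = 0.0199·33.33·37.79 = 25.07 Pa.
ΔP = 25.07 Pa = 2.51×10^-4 bar.

ΔP ≈ 2.51×10^-4 bar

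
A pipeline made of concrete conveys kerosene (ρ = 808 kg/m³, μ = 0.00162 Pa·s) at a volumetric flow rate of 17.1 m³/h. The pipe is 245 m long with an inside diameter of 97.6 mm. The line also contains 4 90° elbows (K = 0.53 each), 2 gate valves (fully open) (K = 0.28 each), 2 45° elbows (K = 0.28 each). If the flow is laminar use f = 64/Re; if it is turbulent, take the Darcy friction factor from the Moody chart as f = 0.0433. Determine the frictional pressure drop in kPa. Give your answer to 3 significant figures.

ΔP ≈ 18.2 kPa

Q = 17.1 m³/h = 17.1/3600 = 0.00475 m³/s.
Cross-sectional area A = πD²/4 = π(0.0976)²/4 = 0.007482 m²; mean velocity V = Q/A = 0.00475/0.007482 = 0.6349 m/s.
Reynolds number Re = ρVD/μ = 808 · 0.6349 · 0.0976 / 0.00162 = 3.091e+04.
Re > 4000 → turbulent; use the Moody-chart value f = 0.0433.
Total minor-loss coefficient ΣK = 4·0.53 + 2·0.28 + 2·0.28 = 3.24.
ΔP = [f·L/D + ΣK]·(ρV²/2) = [0.0433·245/0.0976 + 3.24]·(808·0.6349²/2) = [108.7 + 3.24]·162.9 = 1.823e+04 Pa.
ΔP = 1.823e+04 Pa = 18.2 kPa.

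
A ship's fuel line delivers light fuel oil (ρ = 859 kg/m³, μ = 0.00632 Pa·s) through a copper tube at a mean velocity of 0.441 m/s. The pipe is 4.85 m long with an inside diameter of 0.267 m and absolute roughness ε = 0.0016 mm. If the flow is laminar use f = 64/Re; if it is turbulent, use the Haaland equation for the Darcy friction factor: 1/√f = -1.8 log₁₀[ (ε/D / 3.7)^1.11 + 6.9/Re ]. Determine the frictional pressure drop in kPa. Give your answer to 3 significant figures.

Reynolds number Re = ρVD/μ = 859 · 0.441 · 0.267 / 0.00632 = 1.6e+04.
Re > 4000 → turbulent. Relative roughness ε/D = 1.6e-06/0.267 = 5.99e-06. Haaland: 1/√f = -1.8 log₁₀[(5.99e-06/3.7)^1.11 + 6.9/1.6e+04] = -1.8 log₁₀[3.74e-07 + 0.000431] = 6.057, so f = 0.02726.
Darcy-Weisbach: ΔP = f(L/D)(ρV²/2) = 0.02726·(4.85/0.267)·(859·0.441²/2) = 0.02726·18.16·83.53 = 41.36 Pa.
ΔP = 41.36 Pa = 0.0414 kPa.

ΔP ≈ 0.0414 kPa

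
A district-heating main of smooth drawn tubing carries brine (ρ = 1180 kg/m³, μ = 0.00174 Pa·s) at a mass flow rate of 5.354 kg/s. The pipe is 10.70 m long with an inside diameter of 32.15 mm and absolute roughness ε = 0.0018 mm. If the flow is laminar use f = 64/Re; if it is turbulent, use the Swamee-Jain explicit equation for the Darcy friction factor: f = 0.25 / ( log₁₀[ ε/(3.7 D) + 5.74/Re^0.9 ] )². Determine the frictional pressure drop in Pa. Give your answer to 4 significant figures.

ΔP ≈ 107500 Pa

A = πD²/4 = π(0.03215)²/4 = 0.0008118 m²; mean velocity V = ṁ/(ρA) = 5.354/(1180 · 0.0008118) = 5.589 m/s.
Reynolds number Re = ρVD/μ = 1180 · 5.589 · 0.03215 / 0.00174 = 1.219e+05.
Re > 4000 → turbulent. Relative roughness ε/D = 1.8e-06/0.03215 = 5.6e-05. Swamee-Jain: f = 0.25/(log₁₀[5.6e-05/3.7 + 5.74/1.219e+05^0.9])² = 0.25/(log₁₀[1.51e-05 + 0.000152])² = 0.25/(-3.777)² = 0.01752.
Darcy-Weisbach: ΔP = f(L/D)(ρV²/2) = 0.01752·(10.7/0.03215)·(1180·5.589²/2) = 0.01752·332.8·1.843e+04 = 1.075e+05 Pa.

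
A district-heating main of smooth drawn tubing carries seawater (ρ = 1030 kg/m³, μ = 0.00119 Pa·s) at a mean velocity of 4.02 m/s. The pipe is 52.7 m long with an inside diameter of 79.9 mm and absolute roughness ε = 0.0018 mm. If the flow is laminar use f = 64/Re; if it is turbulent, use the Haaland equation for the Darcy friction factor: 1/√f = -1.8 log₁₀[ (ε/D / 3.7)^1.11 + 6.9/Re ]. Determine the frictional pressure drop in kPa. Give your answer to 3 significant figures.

Reynolds number Re = ρVD/μ = 1030 · 4.02 · 0.0799 / 0.00119 = 2.78e+05.
Re > 4000 → turbulent. Relative roughness ε/D = 1.8e-06/0.0799 = 2.25e-05. Haaland: 1/√f = -1.8 log₁₀[(2.25e-05/3.7)^1.11 + 6.9/2.78e+05] = -1.8 log₁₀[1.62e-06 + 2.48e-05] = 8.24, so f = 0.01473.
Darcy-Weisbach: ΔP = f(L/D)(ρV²/2) = 0.01473·(52.7/0.0799)·(1030·4.02²/2) = 0.01473·659.6·8323 = 8.085e+04 Pa.
ΔP = 8.085e+04 Pa = 80.9 kPa.

ΔP ≈ 80.9 kPa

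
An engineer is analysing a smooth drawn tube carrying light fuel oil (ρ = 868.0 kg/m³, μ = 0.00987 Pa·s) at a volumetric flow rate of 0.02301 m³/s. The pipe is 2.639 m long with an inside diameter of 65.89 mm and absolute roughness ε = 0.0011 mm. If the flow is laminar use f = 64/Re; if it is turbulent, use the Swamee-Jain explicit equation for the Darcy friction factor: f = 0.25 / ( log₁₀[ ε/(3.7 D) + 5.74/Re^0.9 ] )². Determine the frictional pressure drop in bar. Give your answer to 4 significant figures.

Cross-sectional area A = πD²/4 = π(0.06589)²/4 = 0.00341 m²; mean velocity V = Q/A = 0.02301/0.00341 = 6.748 m/s.
Reynolds number Re = ρVD/μ = 868 · 6.748 · 0.06589 / 0.00987 = 3.91e+04.
Re > 4000 → turbulent. Relative roughness ε/D = 1.1e-06/0.06589 = 1.67e-05. Swamee-Jain: f = 0.25/(log₁₀[1.67e-05/3.7 + 5.74/3.91e+04^0.9])² = 0.25/(log₁₀[4.51e-06 + 0.000423])² = 0.25/(-3.369)² = 0.02202.
Darcy-Weisbach: ΔP = f(L/D)(ρV²/2) = 0.02202·(2.639/0.06589)·(868·6.748²/2) = 0.02202·40.05·1.976e+04 = 1.743e+04 Pa.
ΔP = 1.743e+04 Pa = 0.1743 bar.

ΔP ≈ 0.1743 bar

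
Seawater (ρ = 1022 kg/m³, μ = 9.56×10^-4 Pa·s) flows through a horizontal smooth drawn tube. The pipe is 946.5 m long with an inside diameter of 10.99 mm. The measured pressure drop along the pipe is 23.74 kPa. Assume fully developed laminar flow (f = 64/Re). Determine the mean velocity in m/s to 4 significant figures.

For laminar flow, f = 64/Re with Re = ρVD/μ, so Darcy-Weisbach reduces to ΔP = 32μLV/D². Solving for V: V = ΔP·D²/(32μL) = 2.374e+04·(0.01099)²/(32·0.000956·946.5) = 0.09903 m/s.
Check: Re = ρVD/μ = 1022·0.09903·0.01099/0.000956 = 1163 < 2300, so the laminar assumption holds.

V ≈ 0.09903 m/s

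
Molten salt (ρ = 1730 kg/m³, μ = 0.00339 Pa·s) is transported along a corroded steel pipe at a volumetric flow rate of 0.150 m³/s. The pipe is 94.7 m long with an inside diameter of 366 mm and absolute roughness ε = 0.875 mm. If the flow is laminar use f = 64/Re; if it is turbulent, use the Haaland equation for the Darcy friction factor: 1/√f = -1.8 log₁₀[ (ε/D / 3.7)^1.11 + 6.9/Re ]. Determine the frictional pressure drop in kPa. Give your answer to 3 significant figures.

Cross-sectional area A = πD²/4 = π(0.366)²/4 = 0.1052 m²; mean velocity V = Q/A = 0.15/0.1052 = 1.426 m/s.
Reynolds number Re = ρVD/μ = 1730 · 1.426 · 0.366 / 0.00339 = 2.663e+05.
Re > 4000 → turbulent. Relative roughness ε/D = 0.000875/0.366 = 0.00239. Haaland: 1/√f = -1.8 log₁₀[(0.00239/3.7)^1.11 + 6.9/2.663e+05] = -1.8 log₁₀[0.000288 + 2.59e-05] = 6.306, so f = 0.02515.
Darcy-Weisbach: ΔP = f(L/D)(ρV²/2) = 0.02515·(94.7/0.366)·(1730·1.426²/2) = 0.02515·258.7·1758 = 1.144e+04 Pa.
ΔP = 1.144e+04 Pa = 11.4 kPa.

ΔP ≈ 11.4 kPa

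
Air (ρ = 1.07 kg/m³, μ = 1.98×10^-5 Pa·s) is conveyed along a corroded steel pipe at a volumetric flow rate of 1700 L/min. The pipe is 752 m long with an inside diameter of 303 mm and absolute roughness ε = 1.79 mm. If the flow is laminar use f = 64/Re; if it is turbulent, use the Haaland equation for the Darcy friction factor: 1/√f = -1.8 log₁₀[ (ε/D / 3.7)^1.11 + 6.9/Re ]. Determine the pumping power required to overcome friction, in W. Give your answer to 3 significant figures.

P ≈ 0.240 W

Q = 1700 L/min = 1700/60000 = 0.02833 m³/s.
Cross-sectional area A = πD²/4 = π(0.303)²/4 = 0.07211 m²; mean velocity V = Q/A = 0.02833/0.07211 = 0.3929 m/s.
Reynolds number Re = ρVD/μ = 1.07 · 0.3929 · 0.303 / 1.98e-05 = 6434.
Re > 4000 → turbulent. Relative roughness ε/D = 0.00179/0.303 = 0.00591. Haaland: 1/√f = -1.8 log₁₀[(0.00591/3.7)^1.11 + 6.9/6434] = -1.8 log₁₀[0.000786 + 0.00107] = 4.915, so f = 0.04139.
Darcy-Weisbach: ΔP = f(L/D)(ρV²/2) = 0.04139·(752/0.303)·(1.07·0.3929²/2) = 0.04139·2482·0.0826 = 8.485 Pa.
Pumping power P = QΔP = 0.02833·8.485 = 0.2404 W = 0.240 W.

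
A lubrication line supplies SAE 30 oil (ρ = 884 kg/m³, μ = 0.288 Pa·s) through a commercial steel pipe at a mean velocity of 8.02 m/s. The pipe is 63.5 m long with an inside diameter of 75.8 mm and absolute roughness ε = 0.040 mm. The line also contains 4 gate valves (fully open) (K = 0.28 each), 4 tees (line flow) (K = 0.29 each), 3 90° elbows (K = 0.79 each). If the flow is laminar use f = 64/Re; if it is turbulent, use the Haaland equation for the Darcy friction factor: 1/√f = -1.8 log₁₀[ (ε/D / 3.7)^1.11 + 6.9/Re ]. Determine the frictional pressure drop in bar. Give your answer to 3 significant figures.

ΔP ≈ 9.49 bar

Reynolds number Re = ρVD/μ = 884 · 8.02 · 0.0758 / 0.288 = 1866.
Re < 2300 → laminar flow, so f = 64/Re = 64/1866 = 0.0343 (the turbulent correlation is not needed).
Total minor-loss coefficient ΣK = 4·0.28 + 4·0.29 + 3·0.79 = 4.65.
ΔP = [f·L/D + ΣK]·(ρV²/2) = [0.0343·63.5/0.0758 + 4.65]·(884·8.02²/2) = [28.73 + 4.65]·2.843e+04 = 9.491e+05 Pa.
ΔP = 9.491e+05 Pa = 9.49 bar.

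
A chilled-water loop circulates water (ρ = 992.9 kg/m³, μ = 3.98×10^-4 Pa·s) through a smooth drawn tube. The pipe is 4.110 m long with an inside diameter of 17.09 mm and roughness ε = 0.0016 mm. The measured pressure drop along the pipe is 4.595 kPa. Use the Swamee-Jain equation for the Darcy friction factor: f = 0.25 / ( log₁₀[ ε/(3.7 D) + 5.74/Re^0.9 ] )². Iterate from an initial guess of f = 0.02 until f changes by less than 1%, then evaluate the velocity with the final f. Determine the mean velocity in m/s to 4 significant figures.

V ≈ 1.372 m/s

Rearranging Darcy-Weisbach: V = √(2·ΔP·D/(f·L·ρ)). With ε/D = 1.6e-06/0.01709 = 9.36e-05, iterate starting from f = 0.02:
  f = 0.02 → V = √(2·4595·0.01709/(0.02·4.11·992.9)) = 1.387 m/s; Re = ρVD/μ = 5.914e+04; f → 0.02041
  f = 0.02041 → V = 1.373 m/s; Re = 5.854e+04; f → 0.02046
Converged (Δf/f < 1%). With the final f = 0.02046: V = √(2·4595·0.01709/(0.02046·4.11·992.9)) = 1.372 m/s.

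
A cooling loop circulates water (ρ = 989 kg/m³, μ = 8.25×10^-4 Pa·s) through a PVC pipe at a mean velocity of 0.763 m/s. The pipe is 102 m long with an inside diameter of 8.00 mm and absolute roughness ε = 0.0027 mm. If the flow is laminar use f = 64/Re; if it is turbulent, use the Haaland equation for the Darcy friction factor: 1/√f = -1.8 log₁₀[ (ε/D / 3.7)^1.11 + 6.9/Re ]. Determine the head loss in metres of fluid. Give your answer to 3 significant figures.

h_f ≈ 12.9 m

Reynolds number Re = ρVD/μ = 989 · 0.763 · 0.008 / 0.000825 = 7317.
Re > 4000 → turbulent. Relative roughness ε/D = 2.7e-06/0.008 = 0.000338. Haaland: 1/√f = -1.8 log₁₀[(0.000338/3.7)^1.11 + 6.9/7317] = -1.8 log₁₀[3.28e-05 + 0.000943] = 5.419, so f = 0.03405.
Darcy-Weisbach: ΔP = f(L/D)(ρV²/2) = 0.03405·(102/0.008)·(989·0.763²/2) = 0.03405·1.275e+04·287.9 = 1.25e+05 Pa.
Head loss h_f = ΔP/(ρg) = 1.25e+05/(989·9.81) = 12.9 m.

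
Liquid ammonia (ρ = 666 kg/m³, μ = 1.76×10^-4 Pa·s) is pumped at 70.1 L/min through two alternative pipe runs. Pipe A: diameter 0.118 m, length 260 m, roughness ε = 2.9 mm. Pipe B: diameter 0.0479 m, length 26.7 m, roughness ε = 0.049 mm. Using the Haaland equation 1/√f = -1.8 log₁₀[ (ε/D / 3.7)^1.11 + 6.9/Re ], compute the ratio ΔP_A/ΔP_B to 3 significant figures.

Pipe A: V = Q/A = 0.001168/0.01094 = 0.1068 m/s; Re = 4.77e+04; ε/D = 0.0246; Haaland → f = 0.05353; ΔP_A = f(L/D)(ρV²/2) = 448.3 Pa.
Pipe B: V = Q/A = 0.001168/0.001802 = 0.6483 m/s; Re = 1.175e+05; ε/D = 0.00102; Haaland → f = 0.02175; ΔP_B = f(L/D)(ρV²/2) = 1697 Pa.
ΔP_A/ΔP_B = 448.3/1697 = 0.264.

ΔP_A/ΔP_B ≈ 0.264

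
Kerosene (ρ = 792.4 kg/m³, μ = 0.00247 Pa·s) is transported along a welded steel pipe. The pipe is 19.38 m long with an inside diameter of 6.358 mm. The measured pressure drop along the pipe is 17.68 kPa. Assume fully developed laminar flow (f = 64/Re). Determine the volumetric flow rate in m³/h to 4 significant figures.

For laminar flow, f = 64/Re with Re = ρVD/μ, so Darcy-Weisbach reduces to ΔP = 32μLV/D². Solving for V: V = ΔP·D²/(32μL) = 1.768e+04·(0.006358)²/(32·0.00247·19.38) = 0.4666 m/s.
Check: Re = ρVD/μ = 792.4·0.4666·0.006358/0.00247 = 951.7 < 2300, so the laminar assumption holds.
Q = V·A = 0.4666·(π/4·0.006358²) = 1.481e-05 m³/s = 0.05333 m³/h.

Q ≈ 0.05333 m³/h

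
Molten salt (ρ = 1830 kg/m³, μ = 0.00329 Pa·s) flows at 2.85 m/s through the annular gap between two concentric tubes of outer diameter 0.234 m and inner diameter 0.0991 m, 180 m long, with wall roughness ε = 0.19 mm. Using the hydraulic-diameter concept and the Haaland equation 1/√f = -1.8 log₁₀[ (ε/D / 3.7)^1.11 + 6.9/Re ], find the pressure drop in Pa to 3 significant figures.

Hydraulic diameter D_h = 4A/P = D_o - D_i = 0.234 - 0.0991 = 0.1349 m.
Re = ρVD_h/μ = 1830·2.85·0.1349/0.00329 = 2.139e+05.
ε/D_h = 0.00019/0.1349 = 0.00141; Haaland gives 1/√f = -1.8 log₁₀[0.00016+3.23e-05] = 6.689, so f = 0.02235.
ΔP = f(L/D_h)(ρV²/2) = 0.02235·180/0.1349·7432 = 2.217e+05 Pa.

ΔP ≈ 222000 Pa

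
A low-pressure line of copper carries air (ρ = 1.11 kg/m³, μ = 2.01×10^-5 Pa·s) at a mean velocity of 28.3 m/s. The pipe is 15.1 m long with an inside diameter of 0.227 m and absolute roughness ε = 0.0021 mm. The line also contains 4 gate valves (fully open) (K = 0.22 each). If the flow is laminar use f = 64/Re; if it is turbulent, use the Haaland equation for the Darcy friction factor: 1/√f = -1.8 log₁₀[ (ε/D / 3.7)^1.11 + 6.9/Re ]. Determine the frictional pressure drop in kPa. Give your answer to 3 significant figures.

ΔP ≈ 0.805 kPa

Reynolds number Re = ρVD/μ = 1.11 · 28.3 · 0.227 / 2.01e-05 = 3.548e+05.
Re > 4000 → turbulent. Relative roughness ε/D = 2.1e-06/0.227 = 9.25e-06. Haaland: 1/√f = -1.8 log₁₀[(9.25e-06/3.7)^1.11 + 6.9/3.548e+05] = -1.8 log₁₀[6.05e-07 + 1.94e-05] = 8.456, so f = 0.01399.
Total minor-loss coefficient ΣK = 4·0.22 = 0.88.
ΔP = [f·L/D + ΣK]·(ρV²/2) = [0.01399·15.1/0.227 + 0.88]·(1.11·28.3²/2) = [0.9303 + 0.88]·444.5 = 804.7 Pa.
ΔP = 804.7 Pa = 0.805 kPa.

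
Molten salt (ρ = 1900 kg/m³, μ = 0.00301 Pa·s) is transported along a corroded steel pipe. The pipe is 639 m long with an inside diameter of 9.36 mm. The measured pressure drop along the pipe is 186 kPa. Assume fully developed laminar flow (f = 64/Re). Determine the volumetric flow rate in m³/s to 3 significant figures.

Q ≈ 1.82×10^-5 m³/s

For laminar flow, f = 64/Re with Re = ρVD/μ, so Darcy-Weisbach reduces to ΔP = 32μLV/D². Solving for V: V = ΔP·D²/(32μL) = 1.86e+05·(0.00936)²/(32·0.00301·639) = 0.2648 m/s.
Check: Re = ρVD/μ = 1900·0.2648·0.00936/0.00301 = 1564 < 2300, so the laminar assumption holds.
Q = V·A = 0.2648·(π/4·0.00936²) = 1.822e-05 m³/s = 1.82×10^-5 m³/s.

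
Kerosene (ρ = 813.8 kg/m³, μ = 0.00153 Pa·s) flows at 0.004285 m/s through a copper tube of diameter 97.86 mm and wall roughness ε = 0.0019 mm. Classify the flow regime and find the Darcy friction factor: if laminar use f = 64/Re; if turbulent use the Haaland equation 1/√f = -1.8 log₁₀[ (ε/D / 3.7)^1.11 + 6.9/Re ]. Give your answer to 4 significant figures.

f ≈ 0.2869

Re = ρVD/μ = 813.8·0.004285·0.09786/0.00153 = 223.
Re < 2300 → laminar, so f = 64/Re = 0.2869 (roughness is irrelevant in laminar flow).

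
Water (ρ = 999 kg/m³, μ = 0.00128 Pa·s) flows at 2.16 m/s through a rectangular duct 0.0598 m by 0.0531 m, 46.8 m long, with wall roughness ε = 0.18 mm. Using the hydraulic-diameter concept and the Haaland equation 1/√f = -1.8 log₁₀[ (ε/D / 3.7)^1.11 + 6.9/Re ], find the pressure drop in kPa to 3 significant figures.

ΔP ≈ 54.1 kPa

Hydraulic diameter D_h = 4A/P = 4·(0.0598·0.0531)/(2·(0.0598+0.0531)) = 0.0127/0.2258 = 0.05625 m.
Re = ρVD_h/μ = 999·2.16·0.05625/0.00128 = 9.483e+04.
ε/D_h = 0.00018/0.05625 = 0.0032; Haaland gives 1/√f = -1.8 log₁₀[0.000398+7.28e-05] = 5.989, so f = 0.02788.
ΔP = f(L/D_h)(ρV²/2) = 0.02788·46.8/0.05625·2330 = 5.406e+04 Pa.
ΔP = 54.1 kPa.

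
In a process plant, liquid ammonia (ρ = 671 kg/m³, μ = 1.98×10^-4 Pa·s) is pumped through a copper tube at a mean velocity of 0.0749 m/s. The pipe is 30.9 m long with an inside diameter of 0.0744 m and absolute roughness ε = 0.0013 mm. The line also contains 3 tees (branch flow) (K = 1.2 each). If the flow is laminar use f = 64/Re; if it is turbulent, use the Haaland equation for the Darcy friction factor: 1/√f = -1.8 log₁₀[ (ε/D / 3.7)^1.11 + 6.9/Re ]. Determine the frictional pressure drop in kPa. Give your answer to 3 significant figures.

Reynolds number Re = ρVD/μ = 671 · 0.0749 · 0.0744 / 0.000198 = 1.888e+04.
Re > 4000 → turbulent. Relative roughness ε/D = 1.3e-06/0.0744 = 1.75e-05. Haaland: 1/√f = -1.8 log₁₀[(1.75e-05/3.7)^1.11 + 6.9/1.888e+04] = -1.8 log₁₀[1.23e-06 + 0.000365] = 6.184, so f = 0.02615.
Total minor-loss coefficient ΣK = 3·1.2 = 3.6.
ΔP = [f·L/D + ΣK]·(ρV²/2) = [0.02615·30.9/0.0744 + 3.6]·(671·0.0749²/2) = [10.86 + 3.6]·1.882 = 27.21 Pa.
ΔP = 27.21 Pa = 0.0272 kPa.

ΔP ≈ 0.0272 kPa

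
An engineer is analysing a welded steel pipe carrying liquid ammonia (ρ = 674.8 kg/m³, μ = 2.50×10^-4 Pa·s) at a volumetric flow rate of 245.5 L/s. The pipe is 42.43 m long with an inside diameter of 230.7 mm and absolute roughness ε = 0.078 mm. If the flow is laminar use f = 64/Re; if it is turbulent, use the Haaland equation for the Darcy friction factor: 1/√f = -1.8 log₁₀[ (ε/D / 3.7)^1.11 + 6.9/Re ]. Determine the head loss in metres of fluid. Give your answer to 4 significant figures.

h_f ≈ 5.019 m

Q = 245.5 L/s = 245.5/1000 = 0.2455 m³/s.
Cross-sectional area A = πD²/4 = π(0.2307)²/4 = 0.0418 m²; mean velocity V = Q/A = 0.2455/0.0418 = 5.873 m/s.
Reynolds number Re = ρVD/μ = 674.8 · 5.873 · 0.2307 / 0.00025 = 3.657e+06.
Re > 4000 → turbulent. Relative roughness ε/D = 7.8e-05/0.2307 = 0.000338. Haaland: 1/√f = -1.8 log₁₀[(0.000338/3.7)^1.11 + 6.9/3.657e+06] = -1.8 log₁₀[3.29e-05 + 1.89e-06] = 8.027, so f = 0.01552.
Darcy-Weisbach: ΔP = f(L/D)(ρV²/2) = 0.01552·(42.43/0.2307)·(674.8·5.873²/2) = 0.01552·183.9·1.164e+04 = 3.322e+04 Pa.
Head loss h_f = ΔP/(ρg) = 3.322e+04/(674.8·9.81) = 5.019 m.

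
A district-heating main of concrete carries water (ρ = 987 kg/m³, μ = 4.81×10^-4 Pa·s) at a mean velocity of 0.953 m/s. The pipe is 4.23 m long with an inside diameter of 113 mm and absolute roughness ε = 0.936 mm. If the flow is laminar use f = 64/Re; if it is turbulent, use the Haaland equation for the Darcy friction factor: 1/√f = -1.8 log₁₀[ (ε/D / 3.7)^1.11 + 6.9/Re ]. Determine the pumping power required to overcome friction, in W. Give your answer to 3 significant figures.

Reynolds number Re = ρVD/μ = 987 · 0.953 · 0.113 / 0.000481 = 2.21e+05.
Re > 4000 → turbulent. Relative roughness ε/D = 0.000936/0.113 = 0.00828. Haaland: 1/√f = -1.8 log₁₀[(0.00828/3.7)^1.11 + 6.9/2.21e+05] = -1.8 log₁₀[0.00114 + 3.12e-05] = 5.274, so f = 0.03596.
Darcy-Weisbach: ΔP = f(L/D)(ρV²/2) = 0.03596·(4.23/0.113)·(987·0.953²/2) = 0.03596·37.43·448.2 = 603.3 Pa.
Q = V·A = 0.953·0.01003 = 0.009557 m³/s.
Pumping power P = QΔP = 0.009557·603.3 = 5.766 W = 5.77 W.

P ≈ 5.77 W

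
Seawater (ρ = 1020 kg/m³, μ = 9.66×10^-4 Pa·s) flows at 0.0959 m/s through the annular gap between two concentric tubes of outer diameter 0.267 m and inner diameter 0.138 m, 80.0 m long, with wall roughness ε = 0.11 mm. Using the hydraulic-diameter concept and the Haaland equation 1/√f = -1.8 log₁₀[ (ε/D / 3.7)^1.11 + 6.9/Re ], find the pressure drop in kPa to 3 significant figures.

ΔP ≈ 0.0873 kPa

Hydraulic diameter D_h = 4A/P = D_o - D_i = 0.267 - 0.138 = 0.129 m.
Re = ρVD_h/μ = 1020·0.0959·0.129/0.000966 = 1.306e+04.
ε/D_h = 0.00011/0.129 = 0.000853; Haaland gives 1/√f = -1.8 log₁₀[9.17e-05+0.000528] = 5.774, so f = 0.03.
ΔP = f(L/D_h)(ρV²/2) = 0.03·80/0.129·4.69 = 87.25 Pa.
ΔP = 0.0873 kPa.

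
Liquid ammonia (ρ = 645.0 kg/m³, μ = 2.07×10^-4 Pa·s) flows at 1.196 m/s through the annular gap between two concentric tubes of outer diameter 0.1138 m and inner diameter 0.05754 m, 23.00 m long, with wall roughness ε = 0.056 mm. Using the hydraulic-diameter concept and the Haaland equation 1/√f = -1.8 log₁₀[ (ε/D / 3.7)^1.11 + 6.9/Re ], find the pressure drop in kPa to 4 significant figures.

Hydraulic diameter D_h = 4A/P = D_o - D_i = 0.1138 - 0.05754 = 0.05626 m.
Re = ρVD_h/μ = 645·1.196·0.05626/0.000207 = 2.097e+05.
ε/D_h = 5.6e-05/0.05626 = 0.000995; Haaland gives 1/√f = -1.8 log₁₀[0.000109+3.29e-05] = 6.927, so f = 0.02084.
ΔP = f(L/D_h)(ρV²/2) = 0.02084·23/0.05626·461.3 = 3930 Pa.
ΔP = 3.930 kPa.

ΔP ≈ 3.930 kPa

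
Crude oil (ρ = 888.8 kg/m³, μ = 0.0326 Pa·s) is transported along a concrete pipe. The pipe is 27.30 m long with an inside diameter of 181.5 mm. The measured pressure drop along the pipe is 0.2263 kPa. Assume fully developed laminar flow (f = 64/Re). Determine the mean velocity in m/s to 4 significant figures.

For laminar flow, f = 64/Re with Re = ρVD/μ, so Darcy-Weisbach reduces to ΔP = 32μLV/D². Solving for V: V = ΔP·D²/(32μL) = 226.3·(0.1815)²/(32·0.0326·27.3) = 0.2618 m/s.
Check: Re = ρVD/μ = 888.8·0.2618·0.1815/0.0326 = 1295 < 2300, so the laminar assumption holds.

V ≈ 0.2618 m/s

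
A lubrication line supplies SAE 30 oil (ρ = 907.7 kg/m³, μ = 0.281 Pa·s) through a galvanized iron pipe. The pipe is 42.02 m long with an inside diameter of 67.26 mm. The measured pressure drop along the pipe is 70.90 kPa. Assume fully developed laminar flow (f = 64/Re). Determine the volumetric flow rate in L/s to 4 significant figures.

Q ≈ 3.016 L/s

For laminar flow, f = 64/Re with Re = ρVD/μ, so Darcy-Weisbach reduces to ΔP = 32μLV/D². Solving for V: V = ΔP·D²/(32μL) = 7.09e+04·(0.06726)²/(32·0.281·42.02) = 0.8489 m/s.
Check: Re = ρVD/μ = 907.7·0.8489·0.06726/0.281 = 184.4 < 2300, so the laminar assumption holds.
Q = V·A = 0.8489·(π/4·0.06726²) = 0.003016 m³/s = 3.016 L/s.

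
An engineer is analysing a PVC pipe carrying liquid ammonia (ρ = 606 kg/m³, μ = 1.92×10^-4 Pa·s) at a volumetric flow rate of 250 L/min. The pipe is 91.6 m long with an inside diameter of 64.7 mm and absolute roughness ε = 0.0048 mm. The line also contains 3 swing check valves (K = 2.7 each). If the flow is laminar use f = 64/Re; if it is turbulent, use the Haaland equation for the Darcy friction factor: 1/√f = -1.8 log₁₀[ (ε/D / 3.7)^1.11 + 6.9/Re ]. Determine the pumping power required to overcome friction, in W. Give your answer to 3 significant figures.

Q = 250 L/min = 250/60000 = 0.004167 m³/s.
Cross-sectional area A = πD²/4 = π(0.0647)²/4 = 0.003288 m²; mean velocity V = Q/A = 0.004167/0.003288 = 1.267 m/s.
Reynolds number Re = ρVD/μ = 606 · 1.267 · 0.0647 / 0.000192 = 2.588e+05.
Re > 4000 → turbulent. Relative roughness ε/D = 4.8e-06/0.0647 = 7.42e-05. Haaland: 1/√f = -1.8 log₁₀[(7.42e-05/3.7)^1.11 + 6.9/2.588e+05] = -1.8 log₁₀[6.1e-06 + 2.67e-05] = 8.072, so f = 0.01535.
Total minor-loss coefficient ΣK = 3·2.7 = 8.1.
ΔP = [f·L/D + ΣK]·(ρV²/2) = [0.01535·91.6/0.0647 + 8.1]·(606·1.267²/2) = [21.73 + 8.1]·486.7 = 1.452e+04 Pa.
Pumping power P = QΔP = 0.004167·1.452e+04 = 60.48 W = 60.5 W.

P ≈ 60.5 W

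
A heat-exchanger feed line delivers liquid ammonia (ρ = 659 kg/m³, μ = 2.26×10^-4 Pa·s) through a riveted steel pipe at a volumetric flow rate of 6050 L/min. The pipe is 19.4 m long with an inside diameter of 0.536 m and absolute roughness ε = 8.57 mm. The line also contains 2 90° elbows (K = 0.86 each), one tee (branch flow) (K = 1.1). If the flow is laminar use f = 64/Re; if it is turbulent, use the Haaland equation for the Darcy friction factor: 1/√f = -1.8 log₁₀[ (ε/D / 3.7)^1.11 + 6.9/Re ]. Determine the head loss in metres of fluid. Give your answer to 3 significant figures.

Q = 6050 L/min = 6050/60000 = 0.1008 m³/s.
Cross-sectional area A = πD²/4 = π(0.536)²/4 = 0.2256 m²; mean velocity V = Q/A = 0.1008/0.2256 = 0.4469 m/s.
Reynolds number Re = ρVD/μ = 659 · 0.4469 · 0.536 / 0.000226 = 6.984e+05.
Re > 4000 → turbulent. Relative roughness ε/D = 0.00857/0.536 = 0.016. Haaland: 1/√f = -1.8 log₁₀[(0.016/3.7)^1.11 + 6.9/6.984e+05] = -1.8 log₁₀[0.00237 + 9.88e-06] = 4.721, so f = 0.04487.
Total minor-loss coefficient ΣK = 2·0.86 + 1·1.1 = 2.82.
ΔP = [f·L/D + ΣK]·(ρV²/2) = [0.04487·19.4/0.536 + 2.82]·(659·0.4469²/2) = [1.624 + 2.82]·65.8 = 292.4 Pa.
Head loss h_f = ΔP/(ρg) = 292.4/(659·9.81) = 0.0452 m.

h_f ≈ 0.0452 m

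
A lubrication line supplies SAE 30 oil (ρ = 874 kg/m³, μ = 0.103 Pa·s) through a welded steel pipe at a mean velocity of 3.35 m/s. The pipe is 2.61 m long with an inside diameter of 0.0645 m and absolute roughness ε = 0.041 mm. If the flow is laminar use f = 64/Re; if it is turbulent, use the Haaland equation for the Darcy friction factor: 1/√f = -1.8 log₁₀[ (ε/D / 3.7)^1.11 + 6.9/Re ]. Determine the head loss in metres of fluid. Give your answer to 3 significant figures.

Reynolds number Re = ρVD/μ = 874 · 3.35 · 0.0645 / 0.103 = 1833.
Re < 2300 → laminar flow, so f = 64/Re = 64/1833 = 0.03491 (the turbulent correlation is not needed).
Darcy-Weisbach: ΔP = f(L/D)(ρV²/2) = 0.03491·(2.61/0.0645)·(874·3.35²/2) = 0.03491·40.47·4904 = 6927 Pa.
Head loss h_f = ΔP/(ρg) = 6927/(874·9.81) = 0.808 m.

h_f ≈ 0.808 m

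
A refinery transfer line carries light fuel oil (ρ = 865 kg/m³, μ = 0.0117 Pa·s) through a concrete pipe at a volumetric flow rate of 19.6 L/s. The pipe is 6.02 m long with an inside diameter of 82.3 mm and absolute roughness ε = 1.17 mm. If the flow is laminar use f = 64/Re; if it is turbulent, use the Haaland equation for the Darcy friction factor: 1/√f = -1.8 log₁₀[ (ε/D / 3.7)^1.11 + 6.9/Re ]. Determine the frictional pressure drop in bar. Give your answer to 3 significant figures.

Q = 19.6 L/s = 19.6/1000 = 0.0196 m³/s.
Cross-sectional area A = πD²/4 = π(0.0823)²/4 = 0.00532 m²; mean velocity V = Q/A = 0.0196/0.00532 = 3.684 m/s.
Reynolds number Re = ρVD/μ = 865 · 3.684 · 0.0823 / 0.0117 = 2.242e+04.
Re > 4000 → turbulent. Relative roughness ε/D = 0.00117/0.0823 = 0.0142. Haaland: 1/√f = -1.8 log₁₀[(0.0142/3.7)^1.11 + 6.9/2.242e+04] = -1.8 log₁₀[0.00208 + 0.000308] = 4.718, so f = 0.04492.
Darcy-Weisbach: ΔP = f(L/D)(ρV²/2) = 0.04492·(6.02/0.0823)·(865·3.684²/2) = 0.04492·73.15·5871 = 1.929e+04 Pa.
ΔP = 1.929e+04 Pa = 0.193 bar.

ΔP ≈ 0.193 bar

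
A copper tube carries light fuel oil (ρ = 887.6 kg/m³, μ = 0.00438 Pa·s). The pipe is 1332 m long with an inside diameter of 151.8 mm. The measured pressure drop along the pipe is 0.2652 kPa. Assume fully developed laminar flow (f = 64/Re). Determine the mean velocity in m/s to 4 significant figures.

For laminar flow, f = 64/Re with Re = ρVD/μ, so Darcy-Weisbach reduces to ΔP = 32μLV/D². Solving for V: V = ΔP·D²/(32μL) = 265.2·(0.1518)²/(32·0.00438·1332) = 0.03273 m/s.
Check: Re = ρVD/μ = 887.6·0.03273·0.1518/0.00438 = 1007 < 2300, so the laminar assumption holds.

V ≈ 0.03273 m/s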